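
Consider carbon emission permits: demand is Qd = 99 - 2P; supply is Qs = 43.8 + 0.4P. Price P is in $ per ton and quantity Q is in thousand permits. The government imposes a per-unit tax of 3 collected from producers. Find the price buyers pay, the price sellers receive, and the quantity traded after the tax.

With a tax of 3 on producers, they supply based on the net price P_s = P_b - 3, so Qs = 42.6 + 0.4P_b.
Set Qd = Qs: 99 - 2P_b = 42.6 + 0.4P_b, so 56.4 = 2.4P_b and P_b = 23.5.
Then P_s = 23.5 - 3 = 20.5 and Q = 99 - 2(23.5) = 52.

P_b = 23.5, P_s = 20.5, Q = 52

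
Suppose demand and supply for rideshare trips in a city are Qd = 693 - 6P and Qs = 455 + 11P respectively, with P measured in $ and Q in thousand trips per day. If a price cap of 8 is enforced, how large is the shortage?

At P = 8: Qd = 645 and Qs = 543.
Shortage = Qd - Qs = 645 - 543 = 102.

Shortage = 102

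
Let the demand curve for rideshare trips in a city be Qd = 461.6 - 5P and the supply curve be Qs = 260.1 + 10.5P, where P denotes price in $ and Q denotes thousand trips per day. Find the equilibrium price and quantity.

P* = 13, Q* = 396.6

The market clears where 461.6 - 5P = 260.1 + 10.5P. Rearranging, 15.5P = 201.5, hence P* = 13.
Substitute back: Q* = 461.6 - 5(13) = 396.6.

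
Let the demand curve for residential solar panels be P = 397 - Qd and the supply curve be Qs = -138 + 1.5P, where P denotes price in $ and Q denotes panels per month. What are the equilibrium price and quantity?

P* = 214, Q* = 183

Rewriting in direct form: Qd = 397 - P.
At equilibrium Qd = Qs, so 397 - P = -138 + 1.5P; collecting terms, 535 = 2.5P and P* = 214.
Then Q* = 397 - 214 = 183.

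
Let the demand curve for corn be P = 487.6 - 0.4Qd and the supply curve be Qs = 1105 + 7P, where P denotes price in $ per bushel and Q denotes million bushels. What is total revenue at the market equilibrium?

Total revenue = 14268

Solving each curve for Q: Qd = 1219 - 2.5P.
The market clears where 1219 - 2.5P = 1105 + 7P. Rearranging, 9.5P = 114, hence P* = 12.
Substitute back: Q* = 1219 - 2.5(12) = 1189.
Total revenue = P* × Q* = 12 × 1189 = 14268.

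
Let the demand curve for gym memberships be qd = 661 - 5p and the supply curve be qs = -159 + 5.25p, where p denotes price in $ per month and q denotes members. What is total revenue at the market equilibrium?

At equilibrium qd = qs, so 661 - 5p = -159 + 5.25p; collecting terms, 820 = 10.25p and p* = 80.
Plugging p* into demand: q* = 661 - 5(80) = 261.
Total revenue = p* × q* = 80 × 261 = 20880.

Total revenue = 20880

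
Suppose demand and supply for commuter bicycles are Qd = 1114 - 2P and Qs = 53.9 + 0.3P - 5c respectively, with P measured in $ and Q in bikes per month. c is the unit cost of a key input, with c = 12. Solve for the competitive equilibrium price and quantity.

P* = 487, Q* = 140

With c = 12, supply is Qs = -6.1 + 0.3P.
The market clears where 1114 - 2P = -6.1 + 0.3P. Rearranging, 2.3P = 1120.1, hence P* = 487.
Then Q* = 1114 - 2(487) = 140.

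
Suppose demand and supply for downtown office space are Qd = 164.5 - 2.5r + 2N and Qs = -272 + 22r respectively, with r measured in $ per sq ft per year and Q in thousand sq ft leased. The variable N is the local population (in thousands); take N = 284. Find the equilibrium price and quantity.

With N = 284, demand is Qd = 732.5 - 2.5r.
Equating demand and supply, 732.5 - 2.5r = -272 + 22r gives 24.5r = 1004.5, so r* = 41.
Plugging r* into demand: Q* = 732.5 - 2.5(41) = 630.

r* = 41, Q* = 630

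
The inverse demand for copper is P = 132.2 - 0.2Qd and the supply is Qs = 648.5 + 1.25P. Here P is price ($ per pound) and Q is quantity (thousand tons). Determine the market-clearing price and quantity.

P* = 2, Q* = 651

Solving each curve for Q: Qd = 661 - 5P.
Set Qd = Qs: 661 - 5P = 648.5 + 1.25P, so 12.5 = 6.25P and P* = 2.
Plugging P* into demand: Q* = 661 - 5(2) = 651.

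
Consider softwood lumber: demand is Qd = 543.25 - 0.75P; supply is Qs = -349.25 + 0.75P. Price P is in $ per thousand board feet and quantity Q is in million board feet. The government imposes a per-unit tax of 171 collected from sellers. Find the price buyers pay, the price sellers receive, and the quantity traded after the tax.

P_b = 680.5, P_s = 509.5, Q = 32.875

The tax drives a wedge P_b - P_s = 171. Substituting P_s = P_b - 171 into supply: Qs = -477.5 + 0.75P_b.
Set Qd = Qs: 543.25 - 0.75P_b = -477.5 + 0.75P_b, so 1020.75 = 1.5P_b and P_b = 680.5.
So P_s = 509.5 and the quantity traded is Q = 543.25 - 0.75(680.5) = 32.875.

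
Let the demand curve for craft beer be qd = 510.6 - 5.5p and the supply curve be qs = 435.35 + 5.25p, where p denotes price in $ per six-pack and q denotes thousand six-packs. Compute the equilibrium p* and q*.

Set qd = qs: 510.6 - 5.5p = 435.35 + 5.25p, so 75.25 = 10.75p and p* = 7.
From the demand curve, q* = 510.6 - 5.5(7) = 472.1.

p* = 7, q* = 472.1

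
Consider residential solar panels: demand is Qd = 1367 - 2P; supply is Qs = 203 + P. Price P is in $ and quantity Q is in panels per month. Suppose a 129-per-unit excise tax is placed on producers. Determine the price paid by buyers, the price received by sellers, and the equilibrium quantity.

The tax drives a wedge P_b - P_s = 129. Substituting P_s = P_b - 129 into supply: Qs = 74 + P_b.
Equate demand and the shifted supply: 1367 - 2P_b = 74 + P_b, giving 3P_b = 1293, so P_b = 431.
So P_s = 302 and the quantity traded is Q = 1367 - 2(431) = 505.

P_b = 431, P_s = 302, Q = 505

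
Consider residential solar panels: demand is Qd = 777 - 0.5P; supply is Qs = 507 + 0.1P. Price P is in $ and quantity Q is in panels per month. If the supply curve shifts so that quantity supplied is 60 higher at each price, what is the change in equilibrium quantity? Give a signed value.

At equilibrium Qd = Qs, so 777 - 0.5P = 507 + 0.1P; collecting terms, 270 = 0.6P and P* = 450.
Then Q* = 777 - 0.5(450) = 552.
After the shift, supply is Qs = 567 + 0.1P.
Re-solving, 0.6P = 210 gives P = 350 and Q = 602.
ΔQ = 602 - 552 = 50.

ΔQ = 50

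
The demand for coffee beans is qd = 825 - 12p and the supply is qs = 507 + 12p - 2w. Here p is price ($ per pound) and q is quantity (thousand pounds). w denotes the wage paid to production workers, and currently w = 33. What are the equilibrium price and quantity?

With w = 33, supply is qs = 441 + 12p.
Set qd = qs: 825 - 12p = 441 + 12p, so 384 = 24p and p* = 16.
From the demand curve, q* = 825 - 12(16) = 633.

p* = 16, q* = 633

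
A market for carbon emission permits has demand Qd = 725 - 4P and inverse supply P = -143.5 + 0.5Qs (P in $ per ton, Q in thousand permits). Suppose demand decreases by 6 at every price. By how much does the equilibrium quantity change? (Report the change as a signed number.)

ΔQ = -2

In direct form, Qs = 287 + 2P.
Set Qd = Qs: 725 - 4P = 287 + 2P, so 438 = 6P and P* = 73.
Then Q* = 725 - 4(73) = 433.
After the shift, demand is Qd = 719 - 4P.
The new intersection has 432 = 6P, i.e. P = 72, Q = 431.
ΔQ = 431 - 433 = -2.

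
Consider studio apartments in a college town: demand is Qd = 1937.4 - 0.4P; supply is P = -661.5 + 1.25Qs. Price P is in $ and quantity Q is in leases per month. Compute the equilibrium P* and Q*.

In direct form, Qs = 529.2 + 0.8P.
Equating demand and supply, 1937.4 - 0.4P = 529.2 + 0.8P gives 1.2P = 1408.2, so P* = 1173.5.
Substitute back: Q* = 1937.4 - 0.4(1173.5) = 1468.

P* = 1173.5, Q* = 1468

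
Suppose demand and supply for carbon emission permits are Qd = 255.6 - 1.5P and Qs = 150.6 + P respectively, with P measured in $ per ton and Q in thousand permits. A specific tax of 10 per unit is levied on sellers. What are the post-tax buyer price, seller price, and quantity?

P_b = 46, P_s = 36, Q = 186.6

With a tax of 10 on sellers, they supply based on the net price P_s = P_b - 10, so Qs = 140.6 + P_b.
Set Qd = Qs: 255.6 - 1.5P_b = 140.6 + P_b, so 115 = 2.5P_b and P_b = 46.
Then P_s = 46 - 10 = 36 and Q = 255.6 - 1.5(46) = 186.6.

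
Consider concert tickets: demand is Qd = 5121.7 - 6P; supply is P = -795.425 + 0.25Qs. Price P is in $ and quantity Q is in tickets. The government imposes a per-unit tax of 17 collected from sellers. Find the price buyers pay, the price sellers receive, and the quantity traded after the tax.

Rewriting in direct form: Qs = 3181.7 + 4P.
The tax drives a wedge P_b - P_s = 17. Substituting P_s = P_b - 17 into supply: Qs = 3113.7 + 4P_b.
Equate demand and the shifted supply: 5121.7 - 6P_b = 3113.7 + 4P_b, giving 10P_b = 2008, so P_b = 200.8.
Then P_s = 200.8 - 17 = 183.8 and Q = 5121.7 - 6(200.8) = 3916.9.

P_b = 200.8, P_s = 183.8, Q = 3916.9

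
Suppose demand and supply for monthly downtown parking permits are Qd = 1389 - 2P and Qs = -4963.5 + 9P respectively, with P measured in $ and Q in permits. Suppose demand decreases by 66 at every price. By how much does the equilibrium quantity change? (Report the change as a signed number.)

ΔQ = -54

At equilibrium Qd = Qs, so 1389 - 2P = -4963.5 + 9P; collecting terms, 6352.5 = 11P and P* = 577.5.
From the demand curve, Q* = 1389 - 2(577.5) = 234.
After the shift, demand is Qd = 1323 - 2P.
New equilibrium: 6286.5 = 11P, so P = 571.5 and Q = 180.
ΔQ = 180 - 234 = -54.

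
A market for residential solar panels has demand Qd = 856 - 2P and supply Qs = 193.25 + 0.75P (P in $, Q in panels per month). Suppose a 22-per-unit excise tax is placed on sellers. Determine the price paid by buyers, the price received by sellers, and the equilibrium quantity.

With a tax of 22 on sellers, they supply based on the net price P_s = P_b - 22, so Qs = 176.75 + 0.75P_b.
Market clearing requires 856 - 2P_b = 176.75 + 0.75P_b; hence 679.25 = 2.75P_b and P_b = 247.
So P_s = 225 and the quantity traded is Q = 856 - 2(247) = 362.

P_b = 247, P_s = 225, Q = 362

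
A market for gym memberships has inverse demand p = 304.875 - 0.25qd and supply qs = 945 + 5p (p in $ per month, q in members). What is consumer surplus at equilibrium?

Consumer surplus = 150563.28125

In direct form, qd = 1219.5 - 4p.
Equating demand and supply, 1219.5 - 4p = 945 + 5p gives 9p = 274.5, so p* = 30.5.
Substitute back: q* = 1219.5 - 4(30.5) = 1097.5.
Demand choke price (qd = 0): p = 1219.5/4 = 304.875. Consumer surplus = ½ × (304.875 - 30.5) × 1097.5 = 150563.28125.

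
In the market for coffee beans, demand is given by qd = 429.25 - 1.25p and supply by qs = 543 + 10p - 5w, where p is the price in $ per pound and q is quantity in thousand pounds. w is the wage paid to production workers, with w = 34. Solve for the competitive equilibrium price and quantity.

With w = 34, supply is qs = 373 + 10p.
The market clears where 429.25 - 1.25p = 373 + 10p. Rearranging, 11.25p = 56.25, hence p* = 5.
Substitute back: q* = 429.25 - 1.25(5) = 423.

p* = 5, q* = 423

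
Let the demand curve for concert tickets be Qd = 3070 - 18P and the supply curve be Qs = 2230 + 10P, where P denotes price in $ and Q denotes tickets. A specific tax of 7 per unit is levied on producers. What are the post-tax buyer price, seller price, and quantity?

P_b = 32.5, P_s = 25.5, Q = 2485

The tax drives a wedge P_b - P_s = 7. Substituting P_s = P_b - 7 into supply: Qs = 2160 + 10P_b.
Set Qd = Qs: 3070 - 18P_b = 2160 + 10P_b, so 910 = 28P_b and P_b = 32.5.
So P_s = 25.5 and the quantity traded is Q = 3070 - 18(32.5) = 2485.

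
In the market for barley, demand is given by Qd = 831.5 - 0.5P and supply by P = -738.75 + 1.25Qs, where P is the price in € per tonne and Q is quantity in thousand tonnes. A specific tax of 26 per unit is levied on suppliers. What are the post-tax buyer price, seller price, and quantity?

Solving each curve for Q: Qs = 591 + 0.8P.
Suppliers keep P_s = P_b - 26 per unit, so supply in terms of the buyer price is Qs = 570.2 + 0.8P_b.
Equate demand and the shifted supply: 831.5 - 0.5P_b = 570.2 + 0.8P_b, giving 1.3P_b = 261.3, so P_b = 201.
So P_s = 175 and the quantity traded is Q = 831.5 - 0.5(201) = 731.

P_b = 201, P_s = 175, Q = 731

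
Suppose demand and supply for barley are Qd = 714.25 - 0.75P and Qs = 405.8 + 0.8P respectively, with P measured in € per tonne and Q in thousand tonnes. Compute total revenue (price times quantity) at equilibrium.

Total revenue = 112435

Set Qd = Qs: 714.25 - 0.75P = 405.8 + 0.8P, so 308.45 = 1.55P and P* = 199.
Then Q* = 714.25 - 0.75(199) = 565.
Total revenue = P* × Q* = 199 × 565 = 112435.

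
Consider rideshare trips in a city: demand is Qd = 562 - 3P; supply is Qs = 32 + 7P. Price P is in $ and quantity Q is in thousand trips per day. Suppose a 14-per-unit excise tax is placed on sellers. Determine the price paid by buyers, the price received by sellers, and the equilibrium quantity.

The tax drives a wedge P_b - P_s = 14. Substituting P_s = P_b - 14 into supply: Qs = -66 + 7P_b.
Equate demand and the shifted supply: 562 - 3P_b = -66 + 7P_b, giving 10P_b = 628, so P_b = 62.8.
Then P_s = 62.8 - 14 = 48.8 and Q = 562 - 3(62.8) = 373.6.

P_b = 62.8, P_s = 48.8, Q = 373.6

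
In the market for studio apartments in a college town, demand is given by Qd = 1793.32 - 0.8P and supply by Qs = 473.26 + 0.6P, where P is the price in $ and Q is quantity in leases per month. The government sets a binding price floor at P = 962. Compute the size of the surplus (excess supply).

At P = 962: Qd = 1023.72 and Qs = 1050.46.
Surplus = Qs - Qd = 1050.46 - 1023.72 = 26.74.

Surplus = 26.74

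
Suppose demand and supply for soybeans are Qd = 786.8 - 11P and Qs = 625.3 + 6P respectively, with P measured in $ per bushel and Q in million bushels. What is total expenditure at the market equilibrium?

Equating demand and supply, 786.8 - 11P = 625.3 + 6P gives 17P = 161.5, so P* = 9.5.
From the demand curve, Q* = 786.8 - 11(9.5) = 682.3.
Total expenditure = P* × Q* = 9.5 × 682.3 = 6481.85.

Total expenditure = 6481.85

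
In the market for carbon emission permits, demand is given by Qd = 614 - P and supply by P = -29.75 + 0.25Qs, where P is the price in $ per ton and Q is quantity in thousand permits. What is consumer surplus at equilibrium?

Rewriting in direct form: Qs = 119 + 4P.
At equilibrium Qd = Qs, so 614 - P = 119 + 4P; collecting terms, 495 = 5P and P* = 99.
From the demand curve, Q* = 614 - 99 = 515.
Demand choke price (Qd = 0): P = 614. Consumer surplus = ½ × (614 - 99) × 515 = 132612.5.

Consumer surplus = 132612.5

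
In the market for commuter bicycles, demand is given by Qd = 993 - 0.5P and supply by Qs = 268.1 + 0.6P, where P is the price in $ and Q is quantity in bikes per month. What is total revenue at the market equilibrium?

Set Qd = Qs: 993 - 0.5P = 268.1 + 0.6P, so 724.9 = 1.1P and P* = 659.
Then Q* = 993 - 0.5(659) = 663.5.
Total revenue = P* × Q* = 659 × 663.5 = 437246.5.

Total revenue = 437246.5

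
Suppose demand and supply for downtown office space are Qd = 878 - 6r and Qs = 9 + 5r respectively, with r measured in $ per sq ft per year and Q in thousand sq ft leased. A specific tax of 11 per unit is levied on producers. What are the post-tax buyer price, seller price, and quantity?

The tax drives a wedge r_b - r_s = 11. Substituting r_s = r_b - 11 into supply: Qs = -46 + 5r_b.
Set Qd = Qs: 878 - 6r_b = -46 + 5r_b, so 924 = 11r_b and r_b = 84.
So r_s = 73 and the quantity traded is Q = 878 - 6(84) = 374.

r_b = 84, r_s = 73, Q = 374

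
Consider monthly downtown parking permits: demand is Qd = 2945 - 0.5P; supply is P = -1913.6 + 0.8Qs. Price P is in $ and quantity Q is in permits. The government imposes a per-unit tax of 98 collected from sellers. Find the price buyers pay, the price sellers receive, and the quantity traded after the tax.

P_b = 386, P_s = 288, Q = 2752

Solving each curve for Q: Qs = 2392 + 1.25P.
With a tax of 98 on sellers, they supply based on the net price P_s = P_b - 98, so Qs = 2269.5 + 1.25P_b.
Set Qd = Qs: 2945 - 0.5P_b = 2269.5 + 1.25P_b, so 675.5 = 1.75P_b and P_b = 386.
Then P_s = 386 - 98 = 288 and Q = 2945 - 0.5(386) = 2752.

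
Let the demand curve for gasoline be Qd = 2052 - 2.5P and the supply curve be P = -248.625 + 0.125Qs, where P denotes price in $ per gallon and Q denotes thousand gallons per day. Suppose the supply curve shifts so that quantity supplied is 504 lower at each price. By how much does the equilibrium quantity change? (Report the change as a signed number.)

Inverting to quantity form: Qs = 1989 + 8P.
Equating demand and supply, 2052 - 2.5P = 1989 + 8P gives 10.5P = 63, so P* = 6.
From the demand curve, Q* = 2052 - 2.5(6) = 2037.
After the shift, supply is Qs = 1485 + 8P.
The new intersection has 567 = 10.5P, i.e. P = 54, Q = 1917.
ΔQ = 1917 - 2037 = -120.

ΔQ = -120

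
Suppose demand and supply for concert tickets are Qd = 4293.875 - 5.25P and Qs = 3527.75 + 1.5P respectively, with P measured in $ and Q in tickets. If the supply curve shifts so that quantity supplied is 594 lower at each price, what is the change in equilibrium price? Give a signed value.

ΔP = 88

Set Qd = Qs: 4293.875 - 5.25P = 3527.75 + 1.5P, so 766.125 = 6.75P and P* = 113.5.
Substitute back: Q* = 4293.875 - 5.25(113.5) = 3698.
After the shift, supply is Qs = 2933.75 + 1.5P.
Re-solving, 6.75P = 1360.125 gives P = 201.5 and Q = 3236.
ΔP = 201.5 - 113.5 = 88.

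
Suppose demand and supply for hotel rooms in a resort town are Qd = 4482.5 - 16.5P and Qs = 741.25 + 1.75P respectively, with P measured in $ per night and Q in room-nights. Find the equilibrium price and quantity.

P* = 205, Q* = 1100

Set Qd = Qs: 4482.5 - 16.5P = 741.25 + 1.75P, so 3741.25 = 18.25P and P* = 205.
Substitute back: Q* = 4482.5 - 16.5(205) = 1100.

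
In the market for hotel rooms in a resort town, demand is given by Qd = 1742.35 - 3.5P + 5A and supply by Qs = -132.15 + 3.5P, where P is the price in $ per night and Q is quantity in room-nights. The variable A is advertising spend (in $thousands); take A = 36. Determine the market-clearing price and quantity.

With A = 36, demand is Qd = 1922.35 - 3.5P.
The market clears where 1922.35 - 3.5P = -132.15 + 3.5P. Rearranging, 7P = 2054.5, hence P* = 293.5.
Substitute back: Q* = 1922.35 - 3.5(293.5) = 895.1.

P* = 293.5, Q* = 895.1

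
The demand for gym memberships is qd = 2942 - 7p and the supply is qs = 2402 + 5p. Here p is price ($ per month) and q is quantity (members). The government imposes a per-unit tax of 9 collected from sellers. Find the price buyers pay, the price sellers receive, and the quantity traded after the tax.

p_b = 48.75, p_s = 39.75, q = 2600.75

Sellers keep p_s = p_b - 9 per unit, so supply in terms of the buyer price is qs = 2357 + 5p_b.
Set qd = qs: 2942 - 7p_b = 2357 + 5p_b, so 585 = 12p_b and p_b = 48.75.
Then p_s = 48.75 - 9 = 39.75 and q = 2942 - 7(48.75) = 2600.75.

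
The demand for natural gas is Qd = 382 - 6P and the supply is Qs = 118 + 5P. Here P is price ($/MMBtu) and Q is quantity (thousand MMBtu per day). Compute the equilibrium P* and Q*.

P* = 24, Q* = 238

At equilibrium Qd = Qs, so 382 - 6P = 118 + 5P; collecting terms, 264 = 11P and P* = 24.
Substitute back: Q* = 382 - 6(24) = 238.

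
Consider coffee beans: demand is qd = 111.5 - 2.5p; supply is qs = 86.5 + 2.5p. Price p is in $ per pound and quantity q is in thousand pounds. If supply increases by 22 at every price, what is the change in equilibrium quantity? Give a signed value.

Equating demand and supply, 111.5 - 2.5p = 86.5 + 2.5p gives 5p = 25, so p* = 5.
Then q* = 111.5 - 2.5(5) = 99.
After the shift, supply is qs = 108.5 + 2.5p.
New equilibrium: 3 = 5p, so p = 0.6 and q = 110.
Δq = 110 - 99 = 11.

Δq = 11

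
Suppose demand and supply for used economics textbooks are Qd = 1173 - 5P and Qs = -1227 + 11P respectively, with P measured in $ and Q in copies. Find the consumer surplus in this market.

At equilibrium Qd = Qs, so 1173 - 5P = -1227 + 11P; collecting terms, 2400 = 16P and P* = 150.
Then Q* = 1173 - 5(150) = 423.
Demand choke price (Qd = 0): P = 1173/5 = 234.6. Consumer surplus = ½ × (234.6 - 150) × 423 = 17892.9.

Consumer surplus = 17892.9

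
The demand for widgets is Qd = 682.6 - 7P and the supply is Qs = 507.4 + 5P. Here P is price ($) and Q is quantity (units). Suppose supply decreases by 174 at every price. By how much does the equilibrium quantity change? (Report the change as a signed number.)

ΔQ = -101.5

At equilibrium Qd = Qs, so 682.6 - 7P = 507.4 + 5P; collecting terms, 175.2 = 12P and P* = 14.6.
Plugging P* into demand: Q* = 682.6 - 7(14.6) = 580.4.
After the shift, supply is Qs = 333.4 + 5P.
Re-solving, 12P = 349.2 gives P = 29.1 and Q = 478.9.
ΔQ = 478.9 - 580.4 = -101.5.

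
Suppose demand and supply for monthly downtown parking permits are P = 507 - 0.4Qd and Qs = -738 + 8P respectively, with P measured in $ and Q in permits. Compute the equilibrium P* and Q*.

P* = 191, Q* = 790

In direct form, Qd = 1267.5 - 2.5P.
Set Qd = Qs: 1267.5 - 2.5P = -738 + 8P, so 2005.5 = 10.5P and P* = 191.
Substitute back: Q* = 1267.5 - 2.5(191) = 790.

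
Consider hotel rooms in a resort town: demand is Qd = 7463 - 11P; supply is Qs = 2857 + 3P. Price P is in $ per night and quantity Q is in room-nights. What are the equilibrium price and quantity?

Equating demand and supply, 7463 - 11P = 2857 + 3P gives 14P = 4606, so P* = 329.
Substitute back: Q* = 7463 - 11(329) = 3844.

P* = 329, Q* = 3844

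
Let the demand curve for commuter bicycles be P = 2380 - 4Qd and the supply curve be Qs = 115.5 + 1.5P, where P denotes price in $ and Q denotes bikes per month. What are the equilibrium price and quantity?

P* = 274, Q* = 526.5

Rewriting in direct form: Qd = 595 - 0.25P.
The market clears where 595 - 0.25P = 115.5 + 1.5P. Rearranging, 1.75P = 479.5, hence P* = 274.
Substitute back: Q* = 595 - 0.25(274) = 526.5.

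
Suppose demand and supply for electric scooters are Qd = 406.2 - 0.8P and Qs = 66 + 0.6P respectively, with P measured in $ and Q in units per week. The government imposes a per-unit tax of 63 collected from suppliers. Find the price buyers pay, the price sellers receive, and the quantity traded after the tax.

P_b = 270, P_s = 207, Q = 190.2

The tax drives a wedge P_b - P_s = 63. Substituting P_s = P_b - 63 into supply: Qs = 28.2 + 0.6P_b.
Set Qd = Qs: 406.2 - 0.8P_b = 28.2 + 0.6P_b, so 378 = 1.4P_b and P_b = 270.
So P_s = 207 and the quantity traded is Q = 406.2 - 0.8(270) = 190.2.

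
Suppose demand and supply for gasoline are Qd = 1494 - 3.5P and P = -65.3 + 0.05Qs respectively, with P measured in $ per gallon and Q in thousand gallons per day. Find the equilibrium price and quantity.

P* = 8, Q* = 1466

In direct form, Qs = 1306 + 20P.
Set Qd = Qs: 1494 - 3.5P = 1306 + 20P, so 188 = 23.5P and P* = 8.
Plugging P* into demand: Q* = 1494 - 3.5(8) = 1466.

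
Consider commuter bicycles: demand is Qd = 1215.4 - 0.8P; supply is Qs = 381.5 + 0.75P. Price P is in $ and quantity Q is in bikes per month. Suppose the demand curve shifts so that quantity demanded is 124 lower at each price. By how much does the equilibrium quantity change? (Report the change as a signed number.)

The market clears where 1215.4 - 0.8P = 381.5 + 0.75P. Rearranging, 1.55P = 833.9, hence P* = 538.
From the demand curve, Q* = 1215.4 - 0.8(538) = 785.
After the shift, demand is Qd = 1091.4 - 0.8P.
The new intersection has 709.9 = 1.55P, i.e. P = 458, Q = 725.
ΔQ = 725 - 785 = -60.

ΔQ = -60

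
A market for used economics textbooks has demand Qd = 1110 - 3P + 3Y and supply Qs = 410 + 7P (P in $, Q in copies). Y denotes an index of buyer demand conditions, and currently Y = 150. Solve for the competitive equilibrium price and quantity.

With Y = 150, demand is Qd = 1560 - 3P.
At equilibrium Qd = Qs, so 1560 - 3P = 410 + 7P; collecting terms, 1150 = 10P and P* = 115.
Then Q* = 1560 - 3(115) = 1215.

P* = 115, Q* = 1215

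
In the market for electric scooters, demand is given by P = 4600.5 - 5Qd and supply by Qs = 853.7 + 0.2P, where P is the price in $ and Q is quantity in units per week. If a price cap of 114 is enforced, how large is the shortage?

Inverting to quantity form: Qd = 920.1 - 0.2P.
Evaluating both curves at the ceiling price 114 gives Qd = 897.3, Qs = 876.5.
Shortage = Qd - Qs = 897.3 - 876.5 = 20.8.

Shortage = 20.8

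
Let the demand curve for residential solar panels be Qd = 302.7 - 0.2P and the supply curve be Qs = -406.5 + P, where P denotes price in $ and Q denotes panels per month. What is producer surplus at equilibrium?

Equating demand and supply, 302.7 - 0.2P = -406.5 + P gives 1.2P = 709.2, so P* = 591.
Then Q* = 302.7 - 0.2(591) = 184.5.
Supply choke price (Qs = 0): P = 406.5. Producer surplus = ½ × (591 - 406.5) × 184.5 = 17020.125.

Producer surplus = 17020.125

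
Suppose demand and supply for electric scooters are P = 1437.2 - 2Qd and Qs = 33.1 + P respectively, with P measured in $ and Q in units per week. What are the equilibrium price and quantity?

P* = 457, Q* = 490.1

Inverting to quantity form: Qd = 718.6 - 0.5P.
The market clears where 718.6 - 0.5P = 33.1 + P. Rearranging, 1.5P = 685.5, hence P* = 457.
From the demand curve, Q* = 718.6 - 0.5(457) = 490.1.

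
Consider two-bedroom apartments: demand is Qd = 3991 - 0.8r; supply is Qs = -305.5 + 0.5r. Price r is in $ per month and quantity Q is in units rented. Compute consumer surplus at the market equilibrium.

Consumer surplus = 1134005.625

The market clears where 3991 - 0.8r = -305.5 + 0.5r. Rearranging, 1.3r = 4296.5, hence r* = 3305.
Substitute back: Q* = 3991 - 0.8(3305) = 1347.
Demand choke price (Qd = 0): r = 3991/0.8 = 4988.75. Consumer surplus = ½ × (4988.75 - 3305) × 1347 = 1134005.625.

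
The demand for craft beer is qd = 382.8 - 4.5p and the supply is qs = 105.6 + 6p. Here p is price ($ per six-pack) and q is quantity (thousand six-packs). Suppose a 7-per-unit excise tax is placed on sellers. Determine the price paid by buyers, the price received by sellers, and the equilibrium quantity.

p_b = 30.4, p_s = 23.4, q = 246

The tax drives a wedge p_b - p_s = 7. Substituting p_s = p_b - 7 into supply: qs = 63.6 + 6p_b.
Market clearing requires 382.8 - 4.5p_b = 63.6 + 6p_b; hence 319.2 = 10.5p_b and p_b = 30.4.
Then p_s = 30.4 - 7 = 23.4 and q = 382.8 - 4.5(30.4) = 246.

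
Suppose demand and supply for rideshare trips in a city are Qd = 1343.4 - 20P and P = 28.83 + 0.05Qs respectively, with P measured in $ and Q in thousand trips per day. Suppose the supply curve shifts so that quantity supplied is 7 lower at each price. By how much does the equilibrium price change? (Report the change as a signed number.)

Rewriting in direct form: Qs = -576.6 + 20P.
At equilibrium Qd = Qs, so 1343.4 - 20P = -576.6 + 20P; collecting terms, 1920 = 40P and P* = 48.
Plugging P* into demand: Q* = 1343.4 - 20(48) = 383.4.
After the shift, supply is Qs = -583.6 + 20P.
New equilibrium: 1927 = 40P, so P = 48.175 and Q = 379.9.
ΔP = 48.175 - 48 = 0.175.

ΔP = 0.175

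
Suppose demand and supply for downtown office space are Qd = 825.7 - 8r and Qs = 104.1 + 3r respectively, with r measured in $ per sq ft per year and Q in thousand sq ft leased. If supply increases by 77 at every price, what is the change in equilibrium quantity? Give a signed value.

ΔQ = 56

At equilibrium Qd = Qs, so 825.7 - 8r = 104.1 + 3r; collecting terms, 721.6 = 11r and r* = 65.6.
Plugging r* into demand: Q* = 825.7 - 8(65.6) = 300.9.
After the shift, supply is Qs = 181.1 + 3r.
Re-solving, 11r = 644.6 gives r = 58.6 and Q = 356.9.
ΔQ = 356.9 - 300.9 = 56.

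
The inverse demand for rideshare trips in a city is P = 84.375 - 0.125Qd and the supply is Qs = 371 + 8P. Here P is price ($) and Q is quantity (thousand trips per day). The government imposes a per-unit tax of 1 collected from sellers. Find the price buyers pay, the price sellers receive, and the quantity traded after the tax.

Rewriting in direct form: Qd = 675 - 8P.
With a tax of 1 on sellers, they supply based on the net price P_s = P_b - 1, so Qs = 363 + 8P_b.
Market clearing requires 675 - 8P_b = 363 + 8P_b; hence 312 = 16P_b and P_b = 19.5.
Then P_s = 19.5 - 1 = 18.5 and Q = 675 - 8(19.5) = 519.

P_b = 19.5, P_s = 18.5, Q = 519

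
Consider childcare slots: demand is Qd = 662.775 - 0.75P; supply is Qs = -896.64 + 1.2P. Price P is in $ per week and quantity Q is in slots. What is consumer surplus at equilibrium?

Consumer surplus = 2646

Set Qd = Qs: 662.775 - 0.75P = -896.64 + 1.2P, so 1559.415 = 1.95P and P* = 799.7.
Then Q* = 662.775 - 0.75(799.7) = 63.
Demand choke price (Qd = 0): P = 662.775/0.75 = 883.7. Consumer surplus = ½ × (883.7 - 799.7) × 63 = 2646.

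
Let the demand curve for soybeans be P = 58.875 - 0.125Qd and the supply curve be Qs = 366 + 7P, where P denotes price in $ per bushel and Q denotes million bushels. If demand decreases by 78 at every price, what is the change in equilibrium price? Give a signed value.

ΔP = -5.2

In direct form, Qd = 471 - 8P.
Set Qd = Qs: 471 - 8P = 366 + 7P, so 105 = 15P and P* = 7.
Substitute back: Q* = 471 - 8(7) = 415.
After the shift, demand is Qd = 393 - 8P.
Re-solving, 15P = 27 gives P = 1.8 and Q = 378.6.
ΔP = 1.8 - 7 = -5.2.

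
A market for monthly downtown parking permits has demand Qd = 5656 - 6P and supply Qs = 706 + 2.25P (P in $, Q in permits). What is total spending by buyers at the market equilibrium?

Total spending by buyers = 1233600

Set Qd = Qs: 5656 - 6P = 706 + 2.25P, so 4950 = 8.25P and P* = 600.
From the demand curve, Q* = 5656 - 6(600) = 2056.
Total spending by buyers = P* × Q* = 600 × 2056 = 1233600.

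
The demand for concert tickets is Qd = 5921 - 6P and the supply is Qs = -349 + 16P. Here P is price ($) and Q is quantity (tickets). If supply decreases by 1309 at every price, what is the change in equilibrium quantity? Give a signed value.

ΔQ = -357

Equating demand and supply, 5921 - 6P = -349 + 16P gives 22P = 6270, so P* = 285.
Substitute back: Q* = 5921 - 6(285) = 4211.
After the shift, supply is Qs = -1658 + 16P.
Re-solving, 22P = 7579 gives P = 344.5 and Q = 3854.
ΔQ = 3854 - 4211 = -357.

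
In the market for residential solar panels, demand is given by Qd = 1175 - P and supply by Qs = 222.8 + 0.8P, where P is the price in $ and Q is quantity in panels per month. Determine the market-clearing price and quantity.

Set Qd = Qs: 1175 - P = 222.8 + 0.8P, so 952.2 = 1.8P and P* = 529.
Plugging P* into demand: Q* = 1175 - 529 = 646.

P* = 529, Q* = 646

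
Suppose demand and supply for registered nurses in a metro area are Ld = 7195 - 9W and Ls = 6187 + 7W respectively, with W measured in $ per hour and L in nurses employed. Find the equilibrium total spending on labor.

Total spending on labor = 417564

At equilibrium Ld = Ls, so 7195 - 9W = 6187 + 7W; collecting terms, 1008 = 16W and W* = 63.
Then L* = 7195 - 9(63) = 6628.
Total spending on labor = W* × L* = 63 × 6628 = 417564.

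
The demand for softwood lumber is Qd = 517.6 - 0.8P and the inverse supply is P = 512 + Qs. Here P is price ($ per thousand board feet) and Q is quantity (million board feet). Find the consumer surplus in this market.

Consumer surplus = 2250

Rewriting in direct form: Qs = -512 + P.
The market clears where 517.6 - 0.8P = -512 + P. Rearranging, 1.8P = 1029.6, hence P* = 572.
Then Q* = 517.6 - 0.8(572) = 60.
Demand choke price (Qd = 0): P = 517.6/0.8 = 647. Consumer surplus = ½ × (647 - 572) × 60 = 2250.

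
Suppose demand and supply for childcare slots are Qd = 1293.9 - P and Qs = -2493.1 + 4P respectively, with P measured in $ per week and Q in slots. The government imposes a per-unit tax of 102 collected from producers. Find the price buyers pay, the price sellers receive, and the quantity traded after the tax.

P_b = 839, P_s = 737, Q = 454.9

The tax drives a wedge P_b - P_s = 102. Substituting P_s = P_b - 102 into supply: Qs = -2901.1 + 4P_b.
Market clearing requires 1293.9 - P_b = -2901.1 + 4P_b; hence 4195 = 5P_b and P_b = 839.
Then P_s = 839 - 102 = 737 and Q = 1293.9 - 839 = 454.9.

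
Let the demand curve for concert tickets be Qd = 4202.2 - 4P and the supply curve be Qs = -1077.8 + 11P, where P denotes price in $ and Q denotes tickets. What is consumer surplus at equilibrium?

Consumer surplus = 975944.205

The market clears where 4202.2 - 4P = -1077.8 + 11P. Rearranging, 15P = 5280, hence P* = 352.
Substitute back: Q* = 4202.2 - 4(352) = 2794.2.
Demand choke price (Qd = 0): P = 4202.2/4 = 1050.55. Consumer surplus = ½ × (1050.55 - 352) × 2794.2 = 975944.205.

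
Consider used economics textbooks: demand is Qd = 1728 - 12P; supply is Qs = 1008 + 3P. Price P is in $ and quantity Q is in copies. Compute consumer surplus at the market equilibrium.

Equating demand and supply, 1728 - 12P = 1008 + 3P gives 15P = 720, so P* = 48.
Substitute back: Q* = 1728 - 12(48) = 1152.
Demand choke price (Qd = 0): P = 1728/12 = 144. Consumer surplus = ½ × (144 - 48) × 1152 = 55296.

Consumer surplus = 55296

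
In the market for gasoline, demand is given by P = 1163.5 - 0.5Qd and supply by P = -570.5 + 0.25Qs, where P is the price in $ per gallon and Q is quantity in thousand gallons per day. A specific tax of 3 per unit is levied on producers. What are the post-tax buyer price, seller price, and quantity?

P_b = 9.5, P_s = 6.5, Q = 2308

Solving each curve for Q: Qd = 2327 - 2P and Qs = 2282 + 4P.
Producers keep P_s = P_b - 3 per unit, so supply in terms of the buyer price is Qs = 2270 + 4P_b.
Market clearing requires 2327 - 2P_b = 2270 + 4P_b; hence 57 = 6P_b and P_b = 9.5.
Then P_s = 9.5 - 3 = 6.5 and Q = 2327 - 2(9.5) = 2308.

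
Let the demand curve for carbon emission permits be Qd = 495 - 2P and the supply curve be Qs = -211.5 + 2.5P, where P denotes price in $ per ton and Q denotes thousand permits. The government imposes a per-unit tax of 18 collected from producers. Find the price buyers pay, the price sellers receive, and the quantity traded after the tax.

The tax drives a wedge P_b - P_s = 18. Substituting P_s = P_b - 18 into supply: Qs = -256.5 + 2.5P_b.
Equate demand and the shifted supply: 495 - 2P_b = -256.5 + 2.5P_b, giving 4.5P_b = 751.5, so P_b = 167.
So P_s = 149 and the quantity traded is Q = 495 - 2(167) = 161.

P_b = 167, P_s = 149, Q = 161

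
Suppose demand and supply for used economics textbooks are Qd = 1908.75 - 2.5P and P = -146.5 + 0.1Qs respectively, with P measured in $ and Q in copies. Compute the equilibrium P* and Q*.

Solving each curve for Q: Qs = 1465 + 10P.
Set Qd = Qs: 1908.75 - 2.5P = 1465 + 10P, so 443.75 = 12.5P and P* = 35.5.
Substitute back: Q* = 1908.75 - 2.5(35.5) = 1820.

P* = 35.5, Q* = 1820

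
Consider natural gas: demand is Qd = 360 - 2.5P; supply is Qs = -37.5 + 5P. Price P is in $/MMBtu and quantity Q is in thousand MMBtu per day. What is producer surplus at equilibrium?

The market clears where 360 - 2.5P = -37.5 + 5P. Rearranging, 7.5P = 397.5, hence P* = 53.
From the demand curve, Q* = 360 - 2.5(53) = 227.5.
Supply choke price (Qs = 0): P = 7.5. Producer surplus = ½ × (53 - 7.5) × 227.5 = 5175.625.

Producer surplus = 5175.625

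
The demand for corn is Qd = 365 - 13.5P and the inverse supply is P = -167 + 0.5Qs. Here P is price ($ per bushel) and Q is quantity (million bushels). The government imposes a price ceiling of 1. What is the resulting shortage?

Shortage = 15.5

Solving each curve for Q: Qs = 334 + 2P.
With P fixed at 1, quantity demanded is 351.5 and quantity supplied is 336.
Shortage = Qd - Qs = 351.5 - 336 = 15.5.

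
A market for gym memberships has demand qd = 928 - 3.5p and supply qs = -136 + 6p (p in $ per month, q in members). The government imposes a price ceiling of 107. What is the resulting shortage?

At p = 107: qd = 553.5 and qs = 506.
Shortage = qd - qs = 553.5 - 506 = 47.5.

Shortage = 47.5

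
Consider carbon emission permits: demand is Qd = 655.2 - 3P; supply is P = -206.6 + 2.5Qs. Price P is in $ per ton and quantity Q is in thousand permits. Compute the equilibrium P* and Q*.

P* = 168.4, Q* = 150

Rewriting in direct form: Qs = 82.64 + 0.4P.
Set Qd = Qs: 655.2 - 3P = 82.64 + 0.4P, so 572.56 = 3.4P and P* = 168.4.
From the demand curve, Q* = 655.2 - 3(168.4) = 150.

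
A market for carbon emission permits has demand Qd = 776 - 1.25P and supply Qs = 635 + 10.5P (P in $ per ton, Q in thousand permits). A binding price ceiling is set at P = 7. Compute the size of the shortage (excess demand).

Shortage = 58.75

With P fixed at 7, quantity demanded is 767.25 and quantity supplied is 708.5.
Shortage = Qd - Qs = 767.25 - 708.5 = 58.75.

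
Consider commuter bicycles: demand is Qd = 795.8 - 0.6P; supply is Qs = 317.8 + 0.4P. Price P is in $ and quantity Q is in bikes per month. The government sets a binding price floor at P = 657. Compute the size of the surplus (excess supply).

Surplus = 179

At P = 657: Qd = 401.6 and Qs = 580.6.
Surplus = Qs - Qd = 580.6 - 401.6 = 179.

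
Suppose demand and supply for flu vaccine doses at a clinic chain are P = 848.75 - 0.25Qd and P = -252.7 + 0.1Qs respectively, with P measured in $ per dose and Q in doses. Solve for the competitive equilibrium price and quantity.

Rewriting in direct form: Qd = 3395 - 4P and Qs = 2527 + 10P.
The market clears where 3395 - 4P = 2527 + 10P. Rearranging, 14P = 868, hence P* = 62.
Then Q* = 3395 - 4(62) = 3147.

P* = 62, Q* = 3147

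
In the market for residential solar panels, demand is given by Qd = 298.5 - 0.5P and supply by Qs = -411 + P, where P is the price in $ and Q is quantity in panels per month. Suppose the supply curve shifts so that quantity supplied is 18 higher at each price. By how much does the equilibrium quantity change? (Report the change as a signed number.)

ΔQ = 6

Equating demand and supply, 298.5 - 0.5P = -411 + P gives 1.5P = 709.5, so P* = 473.
Substitute back: Q* = 298.5 - 0.5(473) = 62.
After the shift, supply is Qs = -393 + P.
The new intersection has 691.5 = 1.5P, i.e. P = 461, Q = 68.
ΔQ = 68 - 62 = 6.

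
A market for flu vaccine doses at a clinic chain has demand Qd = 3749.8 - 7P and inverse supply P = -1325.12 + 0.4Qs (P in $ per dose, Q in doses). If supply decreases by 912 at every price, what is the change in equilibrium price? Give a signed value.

In direct form, Qs = 3312.8 + 2.5P.
The market clears where 3749.8 - 7P = 3312.8 + 2.5P. Rearranging, 9.5P = 437, hence P* = 46.
From the demand curve, Q* = 3749.8 - 7(46) = 3427.8.
After the shift, supply is Qs = 2400.8 + 2.5P.
Re-solving, 9.5P = 1349 gives P = 142 and Q = 2755.8.
ΔP = 142 - 46 = 96.

ΔP = 96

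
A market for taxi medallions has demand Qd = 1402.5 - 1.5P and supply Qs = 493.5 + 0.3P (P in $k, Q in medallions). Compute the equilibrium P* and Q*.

P* = 505, Q* = 645

Set Qd = Qs: 1402.5 - 1.5P = 493.5 + 0.3P, so 909 = 1.8P and P* = 505.
Substitute back: Q* = 1402.5 - 1.5(505) = 645.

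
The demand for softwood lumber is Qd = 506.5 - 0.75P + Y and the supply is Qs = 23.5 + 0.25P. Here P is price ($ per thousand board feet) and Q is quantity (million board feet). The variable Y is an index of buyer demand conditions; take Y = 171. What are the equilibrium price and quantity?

With Y = 171, demand is Qd = 677.5 - 0.75P.
Equating demand and supply, 677.5 - 0.75P = 23.5 + 0.25P gives P = 654, so P* = 654.
Plugging P* into demand: Q* = 677.5 - 0.75(654) = 187.

P* = 654, Q* = 187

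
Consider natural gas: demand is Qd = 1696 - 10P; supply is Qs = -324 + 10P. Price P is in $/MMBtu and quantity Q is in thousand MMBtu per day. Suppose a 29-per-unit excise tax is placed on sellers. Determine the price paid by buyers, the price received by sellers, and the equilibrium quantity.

P_b = 115.5, P_s = 86.5, Q = 541

Sellers keep P_s = P_b - 29 per unit, so supply in terms of the buyer price is Qs = -614 + 10P_b.
Equate demand and the shifted supply: 1696 - 10P_b = -614 + 10P_b, giving 20P_b = 2310, so P_b = 115.5.
Then P_s = 115.5 - 29 = 86.5 and Q = 1696 - 10(115.5) = 541.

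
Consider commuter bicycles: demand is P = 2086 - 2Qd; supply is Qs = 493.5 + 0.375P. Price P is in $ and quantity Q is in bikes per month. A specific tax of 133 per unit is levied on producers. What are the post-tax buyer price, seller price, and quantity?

Rewriting in direct form: Qd = 1043 - 0.5P.
Producers keep P_s = P_b - 133 per unit, so supply in terms of the buyer price is Qs = 443.625 + 0.375P_b.
Market clearing requires 1043 - 0.5P_b = 443.625 + 0.375P_b; hence 599.375 = 0.875P_b and P_b = 685.
So P_s = 552 and the quantity traded is Q = 1043 - 0.5(685) = 700.5.

P_b = 685, P_s = 552, Q = 700.5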